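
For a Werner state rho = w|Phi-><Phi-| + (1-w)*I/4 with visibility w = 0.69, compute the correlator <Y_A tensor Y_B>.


|Phi-> = (|00> - |11>)/sqrt(2)
For the pure Bell state, <Y_A Y_B> = +1 (Bell-state Pauli correlator).
The maximally-mixed part I/4 has tr(I/4 * P tensor P) = 0 for any traceless Pauli P.
So <Y_A Y_B>_rho = w * (+1) + (1 - w) * 0
= 0.69 * (+1)
= 0.6900

0.6900


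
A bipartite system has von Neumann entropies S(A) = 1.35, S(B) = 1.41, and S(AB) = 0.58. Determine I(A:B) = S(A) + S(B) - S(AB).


I(A:B) = S(A) + S(B) - S(AB)
= 1.35 + 1.41 - 0.58
= 2.1800

2.1800


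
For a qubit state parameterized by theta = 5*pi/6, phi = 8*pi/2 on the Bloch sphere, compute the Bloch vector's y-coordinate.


theta = 2.6180, phi = 12.5664
r_y = sin(theta)*sin(phi) = 0.5000 * 0.0000
r_y = 0.0000

0.0000


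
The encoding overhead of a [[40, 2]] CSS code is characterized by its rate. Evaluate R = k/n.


Code rate R = k/n
= 2/40
= 0.0500

0.0500


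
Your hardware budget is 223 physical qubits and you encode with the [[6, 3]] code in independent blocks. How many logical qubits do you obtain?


Each code block uses 6 physical qubits for 3 logical qubit(s).
Number of complete blocks = floor(223 / 6) = 37
Logical qubits = 37 * 3
= 111

111


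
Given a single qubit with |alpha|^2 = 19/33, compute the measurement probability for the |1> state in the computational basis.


|alpha|^2 = 19/33 = 0.5758
|beta|^2 = 1 - 19/33 = 14/33 = 0.4242
P(|1>) = |beta|^2 = 0.4242

0.4242


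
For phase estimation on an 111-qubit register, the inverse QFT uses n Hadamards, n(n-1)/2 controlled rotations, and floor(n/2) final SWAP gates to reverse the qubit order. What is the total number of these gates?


Hadamard gates: 111
Controlled rotations: n*(n-1)/2 = 111*110/2 = 6105
SWAP gates: floor(n/2) = floor(111/2) = 55
Total = 111 + 6105 + 55
= 6271

6271


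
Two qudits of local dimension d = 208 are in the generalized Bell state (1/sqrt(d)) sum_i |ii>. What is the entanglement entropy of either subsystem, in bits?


For a maximally entangled state in d x d:
S = log2(d) = log2(208)
= 7.7004

7.7004


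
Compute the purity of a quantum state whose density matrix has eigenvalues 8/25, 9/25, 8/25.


tr(rho^2) = sum of eigenvalues squared
= (8/25)^2 + (9/25)^2 + (8/25)^2
= (64 + 81 + 64) / 625
= 209/625
= 0.3344

0.3344


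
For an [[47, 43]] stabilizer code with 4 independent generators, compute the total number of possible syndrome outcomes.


Each stabilizer generator gives a binary (+1 or -1) measurement outcome.
With 4 independent generators:
Total syndromes = 2^4
= 16

16


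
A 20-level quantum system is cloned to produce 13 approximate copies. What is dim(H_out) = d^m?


Output space = H^(tensor 13) where dim(H) = 20
dim = 20^13
= 400 (after 2 factors)
= 8000 (after 3 factors)
= 160000 (after 4 factors)
= 3200000 (after 5 factors)
= 64000000 (after 6 factors)
= 1280000000 (after 7 factors)
= 25600000000 (after 8 factors)
= 512000000000 (after 9 factors)
= 10240000000000 (after 10 factors)
= 204800000000000 (after 11 factors)
= 4096000000000000 (after 12 factors)
= 81920000000000000 (after 13 factors)
= 81920000000000000

81920000000000000


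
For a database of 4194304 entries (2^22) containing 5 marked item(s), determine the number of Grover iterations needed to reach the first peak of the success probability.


After j Grover iterations the success probability is P(j) = sin^2((2j+1)*theta), where sin(theta) = sqrt(k/N).
N = 2^22 = 4194304, k = 5
sin(theta) = sqrt(k/N) = 0.001091830067
theta = arcsin(sqrt(k/N)) = 0.001091830284 rad
P(j) reaches its first maximum when (2j+1)*theta is as close as possible to pi/2, i.e. j = round(pi/(4*theta) - 1/2).
pi/(4*theta) - 1/2 = 718.8409
(For comparison, the common estimate pi/4 * sqrt(N/k) = 719.3410; the exact maximiser is used here.)
Optimal iterations = 719

719


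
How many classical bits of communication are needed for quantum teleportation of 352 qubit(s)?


Quantum teleportation requires 2 classical bits per qubit teleported.
352 qubit(s) -> 2 * 352 = 704 classical bits

704


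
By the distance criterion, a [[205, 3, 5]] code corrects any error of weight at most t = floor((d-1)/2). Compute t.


Code parameters: [[205, 3, 5]], distance d = 5.
Number of correctable errors = floor((d-1)/2)
= floor((5 - 1)/2)
= floor(4/2)
= 2

2


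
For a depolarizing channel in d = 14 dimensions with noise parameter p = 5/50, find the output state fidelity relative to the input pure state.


F = (1-p) + p/d
= (1 - 0.1000) + 0.1000/14
= 0.9000 + 0.0071
= 0.9071

0.9071


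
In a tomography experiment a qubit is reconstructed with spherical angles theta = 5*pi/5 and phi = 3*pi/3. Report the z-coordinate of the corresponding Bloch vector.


theta = 3.1416, phi = 3.1416
r_z = cos(theta) = -1.0000

-1.0000


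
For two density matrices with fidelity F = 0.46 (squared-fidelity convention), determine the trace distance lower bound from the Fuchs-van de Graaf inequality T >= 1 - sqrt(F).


Fuchs-van de Graaf (squared-fidelity convention): 1 - sqrt(F) <= T <= sqrt(1 - F).
Lower bound: T >= 1 - sqrt(F)
sqrt(F) = sqrt(0.46) = 0.6782
T >= 1 - 0.6782
T >= 0.3218

0.3218


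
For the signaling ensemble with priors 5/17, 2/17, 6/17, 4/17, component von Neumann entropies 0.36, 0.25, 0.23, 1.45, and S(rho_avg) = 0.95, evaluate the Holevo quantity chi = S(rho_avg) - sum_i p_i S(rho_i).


chi = S(rho) - sum_i p_i * S(rho_i)
Weighted entropy = 5/17 * 0.36 + 2/17 * 0.25 + 6/17 * 0.23 + 4/17 * 1.45
= 0.5576
chi = 0.95 - 0.5576
= 0.3924

0.3924


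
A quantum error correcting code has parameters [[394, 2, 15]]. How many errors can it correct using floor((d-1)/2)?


Code parameters: [[394, 2, 15]], distance d = 15.
Number of correctable errors = floor((d-1)/2)
= floor((15 - 1)/2)
= floor(14/2)
= 7

7


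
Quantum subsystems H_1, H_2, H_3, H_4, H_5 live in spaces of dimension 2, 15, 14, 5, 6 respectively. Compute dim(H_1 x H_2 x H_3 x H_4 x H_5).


dim(H_1 x H_2 x H_3 x H_4 x H_5) = 2 * 15 * 14 * 5 * 6
= 30 * 14 * 5 * 6
= 420 * 5 * 6
= 2100 * 6
= 12600

12600


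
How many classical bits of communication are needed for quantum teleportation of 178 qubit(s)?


Quantum teleportation requires 2 classical bits per qubit teleported.
178 qubit(s) -> 2 * 178 = 356 classical bits

356


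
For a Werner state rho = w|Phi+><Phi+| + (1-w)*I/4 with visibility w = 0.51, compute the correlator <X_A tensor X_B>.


|Phi+> = (|00> + |11>)/sqrt(2)
For the pure Bell state, <X_A X_B> = +1 (Bell-state Pauli correlator).
The maximally-mixed part I/4 has tr(I/4 * P tensor P) = 0 for any traceless Pauli P.
So <X_A X_B>_rho = w * (+1) + (1 - w) * 0
= 0.51 * (+1)
= 0.5100

0.5100


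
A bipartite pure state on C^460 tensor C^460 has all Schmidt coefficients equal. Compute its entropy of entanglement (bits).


For a maximally entangled state in d x d:
S = log2(d) = log2(460)
= 8.8455

8.8455


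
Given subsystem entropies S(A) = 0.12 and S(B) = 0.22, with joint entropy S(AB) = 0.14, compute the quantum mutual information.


I(A:B) = S(A) + S(B) - S(AB)
= 0.12 + 0.22 - 0.14
= 0.2000

0.2000


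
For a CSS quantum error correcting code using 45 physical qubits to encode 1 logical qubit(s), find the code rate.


Code rate R = k/n
= 1/45
= 0.0222

0.0222


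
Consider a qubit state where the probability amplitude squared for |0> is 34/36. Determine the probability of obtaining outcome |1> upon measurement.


|alpha|^2 = 34/36 = 0.9444
|beta|^2 = 1 - 34/36 = 2/36 = 0.0556
P(|1>) = |beta|^2 = 0.0556

0.0556


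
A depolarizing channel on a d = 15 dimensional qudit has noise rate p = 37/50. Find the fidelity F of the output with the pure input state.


F = (1-p) + p/d
= (1 - 0.7400) + 0.7400/15
= 0.2600 + 0.0493
= 0.3093

0.3093


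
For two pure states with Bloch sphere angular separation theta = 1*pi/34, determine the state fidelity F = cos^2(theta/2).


For states separated by angle theta on Bloch sphere:
F = cos^2(theta/2)
theta = 1*pi/34 = 0.0924
theta/2 = 0.0462
cos(theta/2) = 0.9989
F = 0.9979

0.9979


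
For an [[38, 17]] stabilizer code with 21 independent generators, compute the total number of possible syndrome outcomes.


Each stabilizer generator gives a binary (+1 or -1) measurement outcome.
With 21 independent generators:
Total syndromes = 2^21
= 2097152

2097152


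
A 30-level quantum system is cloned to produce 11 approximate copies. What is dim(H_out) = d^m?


Output space = H^(tensor 11) where dim(H) = 30
dim = 30^11
= 900 (after 2 factors)
= 27000 (after 3 factors)
= 810000 (after 4 factors)
= 24300000 (after 5 factors)
= 729000000 (after 6 factors)
= 21870000000 (after 7 factors)
= 656100000000 (after 8 factors)
= 19683000000000 (after 9 factors)
= 590490000000000 (after 10 factors)
= 17714700000000000 (after 11 factors)
= 17714700000000000

17714700000000000


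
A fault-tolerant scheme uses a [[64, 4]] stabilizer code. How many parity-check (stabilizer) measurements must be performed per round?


For an [[n,k]] stabilizer code:
Number of stabilizer generators = n - k
= 64 - 4
= 60

60


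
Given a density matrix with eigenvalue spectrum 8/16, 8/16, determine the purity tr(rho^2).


tr(rho^2) = sum of eigenvalues squared
= (8/16)^2 + (8/16)^2
= (64 + 64) / 256
= 128/256
= 0.5000

0.5000


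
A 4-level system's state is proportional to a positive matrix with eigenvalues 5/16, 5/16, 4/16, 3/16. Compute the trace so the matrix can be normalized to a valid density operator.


tr(M) = sum of eigenvalues
= 5/16 + 5/16 + 4/16 + 3/16
= 17/16
= 1.0625

1.0625


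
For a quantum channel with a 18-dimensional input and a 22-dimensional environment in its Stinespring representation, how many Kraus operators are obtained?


Tracing out the environment in an orthonormal basis {|i>_E} gives Kraus operators K_i = <i|_E U |0>_E.
Number of Kraus operators = dim(H_env) = d_env
= 22

22


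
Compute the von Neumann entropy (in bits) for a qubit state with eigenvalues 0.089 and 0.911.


S = -p*log2(p) - (1-p)*log2(1-p)
p = 0.0890, 1-p = 0.9110
= -0.0890 * log2(0.0890) - 0.9110 * log2(0.9110)
= -(-0.3106) - (-0.1225)
= 0.4331

0.4331


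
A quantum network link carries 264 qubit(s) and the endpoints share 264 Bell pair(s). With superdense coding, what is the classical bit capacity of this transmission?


Superdense coding allows 2 classical bits per shared entangled pair.
264 pair(s) -> 2 * 264 = 528 classical bits

528


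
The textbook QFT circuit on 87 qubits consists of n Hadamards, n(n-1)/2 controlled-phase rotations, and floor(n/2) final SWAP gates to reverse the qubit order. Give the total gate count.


Hadamard gates: 87
Controlled rotations: n*(n-1)/2 = 87*86/2 = 3741
SWAP gates: floor(n/2) = floor(87/2) = 43
Total = 87 + 3741 + 43
= 3871

3871


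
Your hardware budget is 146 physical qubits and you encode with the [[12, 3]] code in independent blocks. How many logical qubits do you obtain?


Each code block uses 12 physical qubits for 3 logical qubit(s).
Number of complete blocks = floor(146 / 12) = 12
Logical qubits = 12 * 3
= 36

36


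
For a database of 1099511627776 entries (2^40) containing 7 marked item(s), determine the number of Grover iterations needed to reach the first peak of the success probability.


After j Grover iterations the success probability is P(j) = sin^2((2j+1)*theta), where sin(theta) = sqrt(k/N).
N = 2^40 = 1099511627776, k = 7
sin(theta) = sqrt(k/N) = 2.523185073e-06
theta = arcsin(sqrt(k/N)) = 2.523185073e-06 rad
P(j) reaches its first maximum when (2j+1)*theta is as close as possible to pi/2, i.e. j = round(pi/(4*theta) - 1/2).
pi/(4*theta) - 1/2 = 311272.0150
(For comparison, the common estimate pi/4 * sqrt(N/k) = 311272.5150; the exact maximiser is used here.)
Optimal iterations = 311272

311272


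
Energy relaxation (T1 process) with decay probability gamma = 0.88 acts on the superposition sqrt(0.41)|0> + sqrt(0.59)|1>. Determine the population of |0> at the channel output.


For amplitude damping with parameter gamma on state sqrt(a)|0> + sqrt(b)|1>:
alpha^2 = 0.41, beta^2 = 0.59
P(|0>) = alpha^2 + gamma * beta^2
= 0.41 + 0.88 * 0.59
= 0.41 + 0.5192
= 0.9292

0.9292


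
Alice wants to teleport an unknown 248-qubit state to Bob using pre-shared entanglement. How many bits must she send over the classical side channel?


Quantum teleportation requires 2 classical bits per qubit teleported.
248 qubit(s) -> 2 * 248 = 496 classical bits

496


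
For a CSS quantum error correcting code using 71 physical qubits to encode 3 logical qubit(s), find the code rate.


Code rate R = k/n
= 3/71
= 0.0423

0.0423


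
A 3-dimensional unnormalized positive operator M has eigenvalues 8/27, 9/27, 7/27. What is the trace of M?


tr(M) = sum of eigenvalues
= 8/27 + 9/27 + 7/27
= 24/27
= 0.8889

0.8889


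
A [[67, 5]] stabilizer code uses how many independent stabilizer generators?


For an [[n,k]] stabilizer code:
Number of stabilizer generators = n - k
= 67 - 5
= 62

62


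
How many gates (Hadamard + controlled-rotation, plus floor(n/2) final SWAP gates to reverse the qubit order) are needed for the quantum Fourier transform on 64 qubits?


Hadamard gates: 64
Controlled rotations: n*(n-1)/2 = 64*63/2 = 2016
SWAP gates: floor(n/2) = floor(64/2) = 32
Total = 64 + 2016 + 32
= 2112

2112


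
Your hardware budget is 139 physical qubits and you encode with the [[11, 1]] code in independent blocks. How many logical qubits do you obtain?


Each code block uses 11 physical qubits for 1 logical qubit(s).
Number of complete blocks = floor(139 / 11) = 12
Logical qubits = 12 * 1
= 12

12


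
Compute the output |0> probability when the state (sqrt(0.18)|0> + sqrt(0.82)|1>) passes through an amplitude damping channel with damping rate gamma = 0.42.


For amplitude damping with parameter gamma on state sqrt(a)|0> + sqrt(b)|1>:
alpha^2 = 0.18, beta^2 = 0.82
P(|0>) = alpha^2 + gamma * beta^2
= 0.18 + 0.42 * 0.82
= 0.18 + 0.3444
= 0.5244

0.5244


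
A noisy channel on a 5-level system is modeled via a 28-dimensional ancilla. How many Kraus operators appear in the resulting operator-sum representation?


Tracing out the environment in an orthonormal basis {|i>_E} gives Kraus operators K_i = <i|_E U |0>_E.
Number of Kraus operators = dim(H_env) = d_env
= 28

28


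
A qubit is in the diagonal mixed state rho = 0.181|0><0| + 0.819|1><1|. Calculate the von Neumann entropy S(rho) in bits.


S = -p*log2(p) - (1-p)*log2(1-p)
p = 0.1810, 1-p = 0.8190
= -0.1810 * log2(0.1810) - 0.8190 * log2(0.8190)
= -(-0.4463) - (-0.2359)
= 0.6823

0.6823


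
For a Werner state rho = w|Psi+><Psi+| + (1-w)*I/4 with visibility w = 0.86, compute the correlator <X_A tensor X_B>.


|Psi+> = (|01> + |10>)/sqrt(2)
For the pure Bell state, <X_A X_B> = +1 (Bell-state Pauli correlator).
The maximally-mixed part I/4 has tr(I/4 * P tensor P) = 0 for any traceless Pauli P.
So <X_A X_B>_rho = w * (+1) + (1 - w) * 0
= 0.86 * (+1)
= 0.8600

0.8600


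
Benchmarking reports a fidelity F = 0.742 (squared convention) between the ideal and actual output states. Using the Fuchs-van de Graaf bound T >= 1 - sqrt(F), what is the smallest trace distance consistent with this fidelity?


Fuchs-van de Graaf (squared-fidelity convention): 1 - sqrt(F) <= T <= sqrt(1 - F).
Lower bound: T >= 1 - sqrt(F)
sqrt(F) = sqrt(0.742) = 0.8614
T >= 1 - 0.8614
T >= 0.1386

0.1386


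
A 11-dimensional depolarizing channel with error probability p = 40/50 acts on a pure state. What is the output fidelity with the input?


F = (1-p) + p/d
= (1 - 0.8000) + 0.8000/11
= 0.2000 + 0.0727
= 0.2727

0.2727


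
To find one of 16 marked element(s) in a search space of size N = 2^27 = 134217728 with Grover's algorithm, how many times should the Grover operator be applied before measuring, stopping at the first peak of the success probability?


After j Grover iterations the success probability is P(j) = sin^2((2j+1)*theta), where sin(theta) = sqrt(k/N).
N = 2^27 = 134217728, k = 16
sin(theta) = sqrt(k/N) = 0.000345266983
theta = arcsin(sqrt(k/N)) = 0.0003452669899 rad
P(j) reaches its first maximum when (2j+1)*theta is as close as possible to pi/2, i.e. j = round(pi/(4*theta) - 1/2).
pi/(4*theta) - 1/2 = 2274.2560
(For comparison, the common estimate pi/4 * sqrt(N/k) = 2274.7561; the exact maximiser is used here.)
Optimal iterations = 2274

2274


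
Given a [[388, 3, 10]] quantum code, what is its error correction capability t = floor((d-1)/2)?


Code parameters: [[388, 3, 10]], distance d = 10.
Number of correctable errors = floor((d-1)/2)
= floor((10 - 1)/2)
= floor(9/2)
= 4

4


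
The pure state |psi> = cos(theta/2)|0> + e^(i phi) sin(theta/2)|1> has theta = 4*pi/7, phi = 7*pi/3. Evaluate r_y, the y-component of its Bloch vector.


theta = 1.7952, phi = 7.3304
r_y = sin(theta)*sin(phi) = 0.9749 * 0.8660
r_y = 0.8443

0.8443


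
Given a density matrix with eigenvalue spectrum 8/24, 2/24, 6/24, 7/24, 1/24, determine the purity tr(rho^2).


tr(rho^2) = sum of eigenvalues squared
= (8/24)^2 + (2/24)^2 + (6/24)^2 + (7/24)^2 + (1/24)^2
= (64 + 4 + 36 + 49 + 1) / 576
= 154/576
= 0.2674

0.2674


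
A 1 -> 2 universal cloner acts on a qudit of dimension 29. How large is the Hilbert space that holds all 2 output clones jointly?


Output space = H^(tensor 2) where dim(H) = 29
dim = 29^2
= 841

841


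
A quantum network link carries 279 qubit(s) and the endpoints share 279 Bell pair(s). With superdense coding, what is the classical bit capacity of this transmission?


Superdense coding allows 2 classical bits per shared entangled pair.
279 pair(s) -> 2 * 279 = 558 classical bits

558


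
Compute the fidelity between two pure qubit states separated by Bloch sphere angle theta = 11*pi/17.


For states separated by angle theta on Bloch sphere:
F = cos^2(theta/2)
theta = 11*pi/17 = 2.0328
theta/2 = 1.0164
cos(theta/2) = 0.5264
F = 0.2771

0.2771


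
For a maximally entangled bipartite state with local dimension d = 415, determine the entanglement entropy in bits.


For a maximally entangled state in d x d:
S = log2(d) = log2(415)
= 8.6970

8.6970


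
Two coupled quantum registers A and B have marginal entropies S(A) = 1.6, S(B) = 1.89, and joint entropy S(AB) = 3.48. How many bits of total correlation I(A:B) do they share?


I(A:B) = S(A) + S(B) - S(AB)
= 1.6 + 1.89 - 3.48
= 0.0100

0.0100


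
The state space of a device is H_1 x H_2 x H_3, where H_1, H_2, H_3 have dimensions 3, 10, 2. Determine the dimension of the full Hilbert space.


dim(H_1 x H_2 x H_3) = 3 * 10 * 2
= 30 * 2
= 60

60


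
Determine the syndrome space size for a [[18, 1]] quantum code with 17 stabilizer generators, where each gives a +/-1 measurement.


Each stabilizer generator gives a binary (+1 or -1) measurement outcome.
With 17 independent generators:
Total syndromes = 2^17
= 131072

131072


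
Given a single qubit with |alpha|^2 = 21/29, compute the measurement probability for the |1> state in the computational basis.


|alpha|^2 = 21/29 = 0.7241
|beta|^2 = 1 - 21/29 = 8/29 = 0.2759
P(|1>) = |beta|^2 = 0.2759

0.2759


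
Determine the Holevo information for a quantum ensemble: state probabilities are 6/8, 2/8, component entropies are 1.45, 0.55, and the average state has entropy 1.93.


chi = S(rho) - sum_i p_i * S(rho_i)
Weighted entropy = 6/8 * 1.45 + 2/8 * 0.55
= 1.2250
chi = 1.93 - 1.2250
= 0.7050

0.7050


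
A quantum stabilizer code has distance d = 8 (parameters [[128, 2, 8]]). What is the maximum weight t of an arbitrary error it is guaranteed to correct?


Code parameters: [[128, 2, 8]], distance d = 8.
Number of correctable errors = floor((d-1)/2)
= floor((8 - 1)/2)
= floor(7/2)
= 3

3


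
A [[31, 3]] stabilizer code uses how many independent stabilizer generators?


For an [[n,k]] stabilizer code:
Number of stabilizer generators = n - k
= 31 - 3
= 28

28


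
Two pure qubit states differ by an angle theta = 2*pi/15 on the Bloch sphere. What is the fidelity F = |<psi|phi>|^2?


For states separated by angle theta on Bloch sphere:
F = cos^2(theta/2)
theta = 2*pi/15 = 0.4189
theta/2 = 0.2094
cos(theta/2) = 0.9781
F = 0.9568

0.9568


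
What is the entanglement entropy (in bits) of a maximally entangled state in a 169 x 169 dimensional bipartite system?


For a maximally entangled state in d x d:
S = log2(d) = log2(169)
= 7.4009

7.4009


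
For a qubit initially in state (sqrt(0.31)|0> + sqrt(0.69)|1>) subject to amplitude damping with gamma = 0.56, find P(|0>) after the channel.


For amplitude damping with parameter gamma on state sqrt(a)|0> + sqrt(b)|1>:
alpha^2 = 0.31, beta^2 = 0.69
P(|0>) = alpha^2 + gamma * beta^2
= 0.31 + 0.56 * 0.69
= 0.31 + 0.3864
= 0.6964

0.6964


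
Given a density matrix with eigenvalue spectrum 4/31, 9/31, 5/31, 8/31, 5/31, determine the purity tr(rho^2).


tr(rho^2) = sum of eigenvalues squared
= (4/31)^2 + (9/31)^2 + (5/31)^2 + (8/31)^2 + (5/31)^2
= (16 + 81 + 25 + 64 + 25) / 961
= 211/961
= 0.2196

0.2196


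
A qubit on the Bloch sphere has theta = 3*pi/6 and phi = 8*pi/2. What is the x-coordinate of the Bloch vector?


theta = 1.5708, phi = 12.5664
r_x = sin(theta)*cos(phi) = 1.0000 * 1.0000
r_x = 1.0000

1.0000


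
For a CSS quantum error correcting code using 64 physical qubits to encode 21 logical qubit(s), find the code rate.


Code rate R = k/n
= 21/64
= 0.3281

0.3281


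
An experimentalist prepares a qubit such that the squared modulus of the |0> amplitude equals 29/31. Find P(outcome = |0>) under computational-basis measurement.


|alpha|^2 = 29/31 = 0.9355
|beta|^2 = 1 - 29/31 = 2/31 = 0.0645
P(|0>) = |alpha|^2 = 0.9355

0.9355


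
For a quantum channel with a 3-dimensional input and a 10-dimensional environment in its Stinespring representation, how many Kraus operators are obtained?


Tracing out the environment in an orthonormal basis {|i>_E} gives Kraus operators K_i = <i|_E U |0>_E.
Number of Kraus operators = dim(H_env) = d_env
= 10

10


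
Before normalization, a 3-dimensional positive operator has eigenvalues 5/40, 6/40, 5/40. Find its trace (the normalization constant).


tr(M) = sum of eigenvalues
= 5/40 + 6/40 + 5/40
= 16/40
= 0.4000

0.4000


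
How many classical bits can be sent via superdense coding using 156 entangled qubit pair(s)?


Superdense coding allows 2 classical bits per shared entangled pair.
156 pair(s) -> 2 * 156 = 312 classical bits

312


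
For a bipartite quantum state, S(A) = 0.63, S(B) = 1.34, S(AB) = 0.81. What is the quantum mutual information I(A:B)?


I(A:B) = S(A) + S(B) - S(AB)
= 0.63 + 1.34 - 0.81
= 1.1600

1.1600


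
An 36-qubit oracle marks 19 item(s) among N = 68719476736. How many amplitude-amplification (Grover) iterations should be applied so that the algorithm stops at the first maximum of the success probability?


After j Grover iterations the success probability is P(j) = sin^2((2j+1)*theta), where sin(theta) = sqrt(k/N).
N = 2^36 = 68719476736, k = 19
sin(theta) = sqrt(k/N) = 1.662787988e-05
theta = arcsin(sqrt(k/N)) = 1.662787988e-05 rad
P(j) reaches its first maximum when (2j+1)*theta is as close as possible to pi/2, i.e. j = round(pi/(4*theta) - 1/2).
pi/(4*theta) - 1/2 = 47233.3127
(For comparison, the common estimate pi/4 * sqrt(N/k) = 47233.8127; the exact maximiser is used here.)
Optimal iterations = 47233

47233


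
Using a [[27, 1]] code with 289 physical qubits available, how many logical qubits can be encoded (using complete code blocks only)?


Each code block uses 27 physical qubits for 1 logical qubit(s).
Number of complete blocks = floor(289 / 27) = 10
Logical qubits = 10 * 1
= 10

10


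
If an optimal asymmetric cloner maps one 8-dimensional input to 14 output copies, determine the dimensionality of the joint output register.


Output space = H^(tensor 14) where dim(H) = 8
dim = 8^14
= 64 (after 2 factors)
= 512 (after 3 factors)
= 4096 (after 4 factors)
= 32768 (after 5 factors)
= 262144 (after 6 factors)
= 2097152 (after 7 factors)
= 16777216 (after 8 factors)
= 134217728 (after 9 factors)
= 1073741824 (after 10 factors)
= 8589934592 (after 11 factors)
= 68719476736 (after 12 factors)
= 549755813888 (after 13 factors)
= 4398046511104 (after 14 factors)
= 4398046511104

4398046511104


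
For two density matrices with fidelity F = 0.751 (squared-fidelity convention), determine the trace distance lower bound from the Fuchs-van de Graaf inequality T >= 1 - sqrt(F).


Fuchs-van de Graaf (squared-fidelity convention): 1 - sqrt(F) <= T <= sqrt(1 - F).
Lower bound: T >= 1 - sqrt(F)
sqrt(F) = sqrt(0.751) = 0.8666
T >= 1 - 0.8666
T >= 0.1334

0.1334


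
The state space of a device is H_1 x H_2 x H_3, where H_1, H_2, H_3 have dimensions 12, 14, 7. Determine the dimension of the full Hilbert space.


dim(H_1 x H_2 x H_3) = 12 * 14 * 7
= 168 * 7
= 1176

1176


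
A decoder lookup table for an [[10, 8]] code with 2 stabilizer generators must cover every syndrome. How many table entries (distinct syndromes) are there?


Each stabilizer generator gives a binary (+1 or -1) measurement outcome.
With 2 independent generators:
Total syndromes = 2^2
= 4

4


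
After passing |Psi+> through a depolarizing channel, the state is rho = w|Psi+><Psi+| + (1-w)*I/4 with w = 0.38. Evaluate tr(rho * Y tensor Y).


|Psi+> = (|01> + |10>)/sqrt(2)
For the pure Bell state, <Y_A Y_B> = +1 (Bell-state Pauli correlator).
The maximally-mixed part I/4 has tr(I/4 * P tensor P) = 0 for any traceless Pauli P.
So <Y_A Y_B>_rho = w * (+1) + (1 - w) * 0
= 0.38 * (+1)
= 0.3800

0.3800


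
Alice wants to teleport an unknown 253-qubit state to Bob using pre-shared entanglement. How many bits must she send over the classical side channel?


Quantum teleportation requires 2 classical bits per qubit teleported.
253 qubit(s) -> 2 * 253 = 506 classical bits

506


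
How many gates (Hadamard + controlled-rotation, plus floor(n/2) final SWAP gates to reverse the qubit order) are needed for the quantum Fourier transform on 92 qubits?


Hadamard gates: 92
Controlled rotations: n*(n-1)/2 = 92*91/2 = 4186
SWAP gates: floor(n/2) = floor(92/2) = 46
Total = 92 + 4186 + 46
= 4324

4324


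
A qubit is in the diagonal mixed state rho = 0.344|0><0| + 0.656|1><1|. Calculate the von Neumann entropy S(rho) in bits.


S = -p*log2(p) - (1-p)*log2(1-p)
p = 0.3440, 1-p = 0.6560
= -0.3440 * log2(0.3440) - 0.6560 * log2(0.6560)
= -(-0.5296) - (-0.3990)
= 0.9286

0.9286


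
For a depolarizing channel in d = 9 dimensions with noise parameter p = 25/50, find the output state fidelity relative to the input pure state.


F = (1-p) + p/d
= (1 - 0.5000) + 0.5000/9
= 0.5000 + 0.0556
= 0.5556

0.5556


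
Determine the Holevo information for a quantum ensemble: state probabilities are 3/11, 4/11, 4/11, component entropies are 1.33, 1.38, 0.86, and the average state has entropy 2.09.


chi = S(rho) - sum_i p_i * S(rho_i)
Weighted entropy = 3/11 * 1.33 + 4/11 * 1.38 + 4/11 * 0.86
= 1.1773
chi = 2.09 - 1.1773
= 0.9127

0.9127


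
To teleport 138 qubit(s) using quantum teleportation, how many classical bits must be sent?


Quantum teleportation requires 2 classical bits per qubit teleported.
138 qubit(s) -> 2 * 138 = 276 classical bits

276


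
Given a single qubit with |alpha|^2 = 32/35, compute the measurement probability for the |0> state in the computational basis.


|alpha|^2 = 32/35 = 0.9143
|beta|^2 = 1 - 32/35 = 3/35 = 0.0857
P(|0>) = |alpha|^2 = 0.9143

0.9143


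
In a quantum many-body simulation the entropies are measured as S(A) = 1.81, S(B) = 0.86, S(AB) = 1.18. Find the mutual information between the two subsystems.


I(A:B) = S(A) + S(B) - S(AB)
= 1.81 + 0.86 - 1.18
= 1.4900

1.4900


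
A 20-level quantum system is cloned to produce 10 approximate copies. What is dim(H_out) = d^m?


Output space = H^(tensor 10) where dim(H) = 20
dim = 20^10
= 400 (after 2 factors)
= 8000 (after 3 factors)
= 160000 (after 4 factors)
= 3200000 (after 5 factors)
= 64000000 (after 6 factors)
= 1280000000 (after 7 factors)
= 25600000000 (after 8 factors)
= 512000000000 (after 9 factors)
= 10240000000000 (after 10 factors)
= 10240000000000

10240000000000


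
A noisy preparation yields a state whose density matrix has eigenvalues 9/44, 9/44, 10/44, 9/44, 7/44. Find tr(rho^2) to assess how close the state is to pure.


tr(rho^2) = sum of eigenvalues squared
= (9/44)^2 + (9/44)^2 + (10/44)^2 + (9/44)^2 + (7/44)^2
= (81 + 81 + 100 + 81 + 49) / 1936
= 392/1936
= 0.2025

0.2025


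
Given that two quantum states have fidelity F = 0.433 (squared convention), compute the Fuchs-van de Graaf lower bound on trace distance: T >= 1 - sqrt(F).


Fuchs-van de Graaf (squared-fidelity convention): 1 - sqrt(F) <= T <= sqrt(1 - F).
Lower bound: T >= 1 - sqrt(F)
sqrt(F) = sqrt(0.433) = 0.6580
T >= 1 - 0.6580
T >= 0.3420

0.3420


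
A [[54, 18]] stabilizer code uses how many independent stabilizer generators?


For an [[n,k]] stabilizer code:
Number of stabilizer generators = n - k
= 54 - 18
= 36

36


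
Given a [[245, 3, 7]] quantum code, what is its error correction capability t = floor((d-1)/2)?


Code parameters: [[245, 3, 7]], distance d = 7.
Number of correctable errors = floor((d-1)/2)
= floor((7 - 1)/2)
= floor(6/2)
= 3

3


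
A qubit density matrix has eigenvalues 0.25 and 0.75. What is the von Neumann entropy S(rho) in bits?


S = -p*log2(p) - (1-p)*log2(1-p)
p = 0.2500, 1-p = 0.7500
= -0.2500 * log2(0.2500) - 0.7500 * log2(0.7500)
= -(-0.5000) - (-0.3113)
= 0.8113

0.8113


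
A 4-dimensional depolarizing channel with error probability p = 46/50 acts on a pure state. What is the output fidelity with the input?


F = (1-p) + p/d
= (1 - 0.9200) + 0.9200/4
= 0.0800 + 0.2300
= 0.3100

0.3100


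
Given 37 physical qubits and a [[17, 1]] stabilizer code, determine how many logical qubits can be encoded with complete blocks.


Each code block uses 17 physical qubits for 1 logical qubit(s).
Number of complete blocks = floor(37 / 17) = 2
Logical qubits = 2 * 1
= 2

2


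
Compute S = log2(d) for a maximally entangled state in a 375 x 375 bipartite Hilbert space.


For a maximally entangled state in d x d:
S = log2(d) = log2(375)
= 8.5507

8.5507


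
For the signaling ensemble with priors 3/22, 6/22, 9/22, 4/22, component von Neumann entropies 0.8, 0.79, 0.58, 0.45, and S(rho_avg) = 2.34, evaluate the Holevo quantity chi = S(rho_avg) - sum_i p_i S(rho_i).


chi = S(rho) - sum_i p_i * S(rho_i)
Weighted entropy = 3/22 * 0.8 + 6/22 * 0.79 + 9/22 * 0.58 + 4/22 * 0.45
= 0.6436
chi = 2.34 - 0.6436
= 1.6964

1.6964


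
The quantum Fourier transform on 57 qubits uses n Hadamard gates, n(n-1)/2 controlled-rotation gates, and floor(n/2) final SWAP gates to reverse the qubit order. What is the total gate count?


Hadamard gates: 57
Controlled rotations: n*(n-1)/2 = 57*56/2 = 1596
SWAP gates: floor(n/2) = floor(57/2) = 28
Total = 57 + 1596 + 28
= 1681

1681


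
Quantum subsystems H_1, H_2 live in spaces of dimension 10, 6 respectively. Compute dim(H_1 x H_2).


dim(H_1 x H_2) = 10 * 6
= 60

60


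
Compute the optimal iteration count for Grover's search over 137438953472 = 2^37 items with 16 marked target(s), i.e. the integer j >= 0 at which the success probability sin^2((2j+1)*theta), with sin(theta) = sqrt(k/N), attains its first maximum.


After j Grover iterations the success probability is P(j) = sin^2((2j+1)*theta), where sin(theta) = sqrt(k/N).
N = 2^37 = 137438953472, k = 16
sin(theta) = sqrt(k/N) = 1.078959322e-05
theta = arcsin(sqrt(k/N)) = 1.078959322e-05 rad
P(j) reaches its first maximum when (2j+1)*theta is as close as possible to pi/2, i.e. j = round(pi/(4*theta) - 1/2).
pi/(4*theta) - 1/2 = 72791.6941
(For comparison, the common estimate pi/4 * sqrt(N/k) = 72792.1941; the exact maximiser is used here.)
Optimal iterations = 72792

72792


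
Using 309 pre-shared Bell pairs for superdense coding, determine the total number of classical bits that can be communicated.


Superdense coding allows 2 classical bits per shared entangled pair.
309 pair(s) -> 2 * 309 = 618 classical bits

618


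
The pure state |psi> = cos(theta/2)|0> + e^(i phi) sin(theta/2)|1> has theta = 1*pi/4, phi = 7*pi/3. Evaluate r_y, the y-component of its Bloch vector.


theta = 0.7854, phi = 7.3304
r_y = sin(theta)*sin(phi) = 0.7071 * 0.8660
r_y = 0.6124

0.6124


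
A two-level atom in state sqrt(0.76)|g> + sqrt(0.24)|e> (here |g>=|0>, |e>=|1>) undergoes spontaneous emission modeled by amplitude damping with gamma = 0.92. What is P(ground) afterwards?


For amplitude damping with parameter gamma on state sqrt(a)|0> + sqrt(b)|1>:
alpha^2 = 0.76, beta^2 = 0.24
P(|0>) = alpha^2 + gamma * beta^2
= 0.76 + 0.92 * 0.24
= 0.76 + 0.2208
= 0.9808

0.9808


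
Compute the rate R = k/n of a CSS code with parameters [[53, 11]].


Code rate R = k/n
= 11/53
= 0.2075

0.2075


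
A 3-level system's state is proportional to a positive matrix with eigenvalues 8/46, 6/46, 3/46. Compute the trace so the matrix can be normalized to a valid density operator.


tr(M) = sum of eigenvalues
= 8/46 + 6/46 + 3/46
= 17/46
= 0.3696

0.3696


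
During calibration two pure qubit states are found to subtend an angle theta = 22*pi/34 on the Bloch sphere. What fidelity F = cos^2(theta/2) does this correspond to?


For states separated by angle theta on Bloch sphere:
F = cos^2(theta/2)
theta = 22*pi/34 = 2.0328
theta/2 = 1.0164
cos(theta/2) = 0.5264
F = 0.2771

0.2771


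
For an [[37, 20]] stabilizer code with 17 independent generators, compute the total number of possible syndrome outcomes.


Each stabilizer generator gives a binary (+1 or -1) measurement outcome.
With 17 independent generators:
Total syndromes = 2^17
= 131072

131072


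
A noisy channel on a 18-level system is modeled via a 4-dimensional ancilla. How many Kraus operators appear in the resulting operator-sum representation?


Tracing out the environment in an orthonormal basis {|i>_E} gives Kraus operators K_i = <i|_E U |0>_E.
Number of Kraus operators = dim(H_env) = d_env
= 4

4


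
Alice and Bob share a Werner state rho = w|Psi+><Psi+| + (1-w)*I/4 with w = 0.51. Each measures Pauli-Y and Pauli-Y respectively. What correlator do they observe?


|Psi+> = (|01> + |10>)/sqrt(2)
For the pure Bell state, <Y_A Y_B> = +1 (Bell-state Pauli correlator).
The maximally-mixed part I/4 has tr(I/4 * P tensor P) = 0 for any traceless Pauli P.
So <Y_A Y_B>_rho = w * (+1) + (1 - w) * 0
= 0.51 * (+1)
= 0.5100

0.5100


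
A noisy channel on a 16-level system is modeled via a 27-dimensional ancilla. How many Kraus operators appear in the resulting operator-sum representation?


Tracing out the environment in an orthonormal basis {|i>_E} gives Kraus operators K_i = <i|_E U |0>_E.
Number of Kraus operators = dim(H_env) = d_env
= 27

27


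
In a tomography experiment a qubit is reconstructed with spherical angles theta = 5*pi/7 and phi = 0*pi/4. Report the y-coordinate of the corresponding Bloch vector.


theta = 2.2440, phi = 0.0000
r_y = sin(theta)*sin(phi) = 0.7818 * 0.0000
r_y = 0.0000

0.0000


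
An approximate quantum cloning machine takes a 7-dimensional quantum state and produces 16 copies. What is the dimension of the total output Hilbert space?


Output space = H^(tensor 16) where dim(H) = 7
dim = 7^16
= 49 (after 2 factors)
= 343 (after 3 factors)
= 2401 (after 4 factors)
= 16807 (after 5 factors)
= 117649 (after 6 factors)
= 823543 (after 7 factors)
= 5764801 (after 8 factors)
= 40353607 (after 9 factors)
= 282475249 (after 10 factors)
= 1977326743 (after 11 factors)
= 13841287201 (after 12 factors)
= 96889010407 (after 13 factors)
= 678223072849 (after 14 factors)
= 4747561509943 (after 15 factors)
= 33232930569601 (after 16 factors)
= 33232930569601

33232930569601


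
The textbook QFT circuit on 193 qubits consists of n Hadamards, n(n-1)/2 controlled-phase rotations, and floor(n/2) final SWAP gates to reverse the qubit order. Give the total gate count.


Hadamard gates: 193
Controlled rotations: n*(n-1)/2 = 193*192/2 = 18528
SWAP gates: floor(n/2) = floor(193/2) = 96
Total = 193 + 18528 + 96
= 18817

18817


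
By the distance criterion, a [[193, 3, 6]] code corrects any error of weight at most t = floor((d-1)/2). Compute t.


Code parameters: [[193, 3, 6]], distance d = 6.
Number of correctable errors = floor((d-1)/2)
= floor((6 - 1)/2)
= floor(5/2)
= 2

2


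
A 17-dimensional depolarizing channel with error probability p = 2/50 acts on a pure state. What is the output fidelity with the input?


F = (1-p) + p/d
= (1 - 0.0400) + 0.0400/17
= 0.9600 + 0.0024
= 0.9624

0.9624


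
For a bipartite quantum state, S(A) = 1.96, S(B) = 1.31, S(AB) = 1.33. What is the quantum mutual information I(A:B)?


I(A:B) = S(A) + S(B) - S(AB)
= 1.96 + 1.31 - 1.33
= 1.9400

1.9400


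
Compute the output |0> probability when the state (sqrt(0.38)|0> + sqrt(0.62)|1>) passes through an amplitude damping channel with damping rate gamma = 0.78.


For amplitude damping with parameter gamma on state sqrt(a)|0> + sqrt(b)|1>:
alpha^2 = 0.38, beta^2 = 0.62
P(|0>) = alpha^2 + gamma * beta^2
= 0.38 + 0.78 * 0.62
= 0.38 + 0.4836
= 0.8636

0.8636


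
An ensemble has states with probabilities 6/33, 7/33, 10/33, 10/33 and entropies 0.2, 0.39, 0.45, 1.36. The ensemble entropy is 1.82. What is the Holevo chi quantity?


chi = S(rho) - sum_i p_i * S(rho_i)
Weighted entropy = 6/33 * 0.2 + 7/33 * 0.39 + 10/33 * 0.45 + 10/33 * 1.36
= 0.6676
chi = 1.82 - 0.6676
= 1.1524

1.1524


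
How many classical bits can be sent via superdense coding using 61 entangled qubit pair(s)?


Superdense coding allows 2 classical bits per shared entangled pair.
61 pair(s) -> 2 * 61 = 122 classical bits

122


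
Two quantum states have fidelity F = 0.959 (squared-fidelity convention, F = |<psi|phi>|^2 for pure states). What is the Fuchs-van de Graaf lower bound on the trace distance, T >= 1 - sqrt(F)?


Fuchs-van de Graaf (squared-fidelity convention): 1 - sqrt(F) <= T <= sqrt(1 - F).
Lower bound: T >= 1 - sqrt(F)
sqrt(F) = sqrt(0.959) = 0.9793
T >= 1 - 0.9793
T >= 0.0207

0.0207


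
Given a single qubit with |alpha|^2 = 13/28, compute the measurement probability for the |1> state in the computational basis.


|alpha|^2 = 13/28 = 0.4643
|beta|^2 = 1 - 13/28 = 15/28 = 0.5357
P(|1>) = |beta|^2 = 0.5357

0.5357


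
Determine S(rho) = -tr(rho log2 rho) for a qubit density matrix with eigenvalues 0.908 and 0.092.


S = -p*log2(p) - (1-p)*log2(1-p)
p = 0.9080, 1-p = 0.0920
= -0.9080 * log2(0.9080) - 0.0920 * log2(0.0920)
= -(-0.1264) - (-0.3167)
= 0.4431

0.4431


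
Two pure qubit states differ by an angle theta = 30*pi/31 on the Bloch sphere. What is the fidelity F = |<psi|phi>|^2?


For states separated by angle theta on Bloch sphere:
F = cos^2(theta/2)
theta = 30*pi/31 = 3.0403
theta/2 = 1.5201
cos(theta/2) = 0.0506
F = 0.0026

0.0026


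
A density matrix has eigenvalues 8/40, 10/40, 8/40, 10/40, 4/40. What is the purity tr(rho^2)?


tr(rho^2) = sum of eigenvalues squared
= (8/40)^2 + (10/40)^2 + (8/40)^2 + (10/40)^2 + (4/40)^2
= (64 + 100 + 64 + 100 + 16) / 1600
= 344/1600
= 0.2150

0.2150


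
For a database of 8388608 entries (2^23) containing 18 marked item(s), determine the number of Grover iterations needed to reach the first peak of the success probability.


After j Grover iterations the success probability is P(j) = sin^2((2j+1)*theta), where sin(theta) = sqrt(k/N).
N = 2^23 = 8388608, k = 18
sin(theta) = sqrt(k/N) = 0.00146484375
theta = arcsin(sqrt(k/N)) = 0.001464844274 rad
P(j) reaches its first maximum when (2j+1)*theta is as close as possible to pi/2, i.e. j = round(pi/(4*theta) - 1/2).
pi/(4*theta) - 1/2 = 535.6650
(For comparison, the common estimate pi/4 * sqrt(N/k) = 536.1651; the exact maximiser is used here.)
Optimal iterations = 536

536
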